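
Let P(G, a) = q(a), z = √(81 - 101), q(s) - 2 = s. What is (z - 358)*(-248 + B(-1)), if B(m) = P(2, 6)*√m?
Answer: 16*(31 - I)*(179 - I*√5) ≈ 88748.0 - 3973.1*I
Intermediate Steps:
q(s) = 2 + s
z = 2*I*√5 (z = √(-20) = 2*I*√5 ≈ 4.4721*I)
P(G, a) = 2 + a
B(m) = 8*√m (B(m) = (2 + 6)*√m = 8*√m)
(z - 358)*(-248 + B(-1)) = (2*I*√5 - 358)*(-248 + 8*√(-1)) = (-358 + 2*I*√5)*(-248 + 8*I)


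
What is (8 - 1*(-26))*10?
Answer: 340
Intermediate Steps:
(8 - 1*(-26))*10 = (8 + 26)*10 = 34*10 = 340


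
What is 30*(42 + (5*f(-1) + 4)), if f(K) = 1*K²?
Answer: 1530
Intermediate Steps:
f(K) = K²
30*(42 + (5*f(-1) + 4)) = 30*(42 + (5*(-1)² + 4)) = 30*(42 + (5*1 + 4)) = 30*(42 + (5 + 4)) = 30*(42 + 9) = 30*51 = 1530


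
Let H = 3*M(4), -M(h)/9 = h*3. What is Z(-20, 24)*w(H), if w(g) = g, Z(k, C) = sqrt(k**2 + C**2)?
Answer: -1296*sqrt(61) ≈ -10122.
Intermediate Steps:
M(h) = -27*h (M(h) = -9*h*3 = -27*h)
Z(k, C) = sqrt(C**2 + k**2)
H = -324 (H = 3*(-27*4) = 3*(-108) = -324)
Z(-20, 24)*w(H) = sqrt(24**2 + (-20)**2)*(-324) = sqrt(576 + 400)*(-324) = sqrt(976)*(-324) = (4*sqrt(61))*(-324) = -1296*sqrt(61)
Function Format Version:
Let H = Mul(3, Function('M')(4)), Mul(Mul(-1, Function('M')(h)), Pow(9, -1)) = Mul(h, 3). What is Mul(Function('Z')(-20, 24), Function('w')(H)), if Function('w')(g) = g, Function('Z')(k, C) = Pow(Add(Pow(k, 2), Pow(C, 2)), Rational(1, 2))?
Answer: Mul(-1296, Pow(61, Rational(1, 2))) ≈ -10122.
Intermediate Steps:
Function('M')(h) = Mul(-27, h) (Function('M')(h) = Mul(-9, Mul(h, 3)) = Mul(-9, Mul(3, h)) = Mul(-27, h))
Function('Z')(k, C) = Pow(Add(Pow(C, 2), Pow(k, 2)), Rational(1, 2))
H = -324 (H = Mul(3, Mul(-27, 4)) = Mul(3, -108) = -324)
Mul(Function('Z')(-20, 24), Function('w')(H)) = Mul(Pow(Add(Pow(24, 2), Pow(-20, 2)), Rational(1, 2)), -324) = Mul(Pow(Add(576, 400), Rational(1, 2)), -324) = Mul(Pow(976, Rational(1, 2)), -324) = Mul(Mul(4, Pow(61, Rational(1, 2))), -324) = Mul(-1296, Pow(61, Rational(1, 2)))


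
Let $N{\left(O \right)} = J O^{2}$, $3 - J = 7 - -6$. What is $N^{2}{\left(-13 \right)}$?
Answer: $2856100$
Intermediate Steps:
$J = -10$ ($J = 3 - \left(7 - -6\right) = 3 - \left(7 + 6\right) = 3 - 13 = -10$)
$N{\left(O \right)} = - 10 O^{2}$
$N^{2}{\left(-13 \right)} = \left(- 10 \left(-13\right)^{2}\right)^{2} = \left(\left(-10\right) 169\right)^{2} = \left(-1690\right)^{2} = 2856100$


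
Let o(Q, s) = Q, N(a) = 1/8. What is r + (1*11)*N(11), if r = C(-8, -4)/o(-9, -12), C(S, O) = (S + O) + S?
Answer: 259/72 ≈ 3.5972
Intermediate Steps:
N(a) = 1/8
C(S, O) = O + 2*S (C(S, O) = (O + S) + S = O + 2*S)
r = 20/9 (r = (-4 + 2*(-8))/(-9) = (-4 - 16)*(-1/9) = -20*(-1/9) = 20/9 ≈ 2.2222)
r + (1*11)*N(11) = 20/9 + (1*11)*(1/8) = 20/9 + 11*(1/8) = 20/9 + 11/8 = 259/72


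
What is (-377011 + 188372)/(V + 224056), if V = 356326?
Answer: -17149/52762 ≈ -0.32503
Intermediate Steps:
(-377011 + 188372)/(V + 224056) = (-377011 + 188372)/(356326 + 224056) = -188639/580382 = -188639*1/580382 = -17149/52762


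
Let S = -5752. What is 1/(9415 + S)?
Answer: 1/3663 ≈ 0.00027300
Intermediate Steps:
1/(9415 + S) = 1/(9415 - 5752) = 1/3663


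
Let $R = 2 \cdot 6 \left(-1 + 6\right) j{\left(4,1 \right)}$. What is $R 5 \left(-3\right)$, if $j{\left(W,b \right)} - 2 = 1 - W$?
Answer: $900$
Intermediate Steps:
$j{\left(W,b \right)} = 3 - W$ ($j{\left(W,b \right)} = 2 - \left(-1 + W\right) = 3 - W$)
$R = -60$ ($R = 2 \cdot 6 \left(-1 + 6\right) \left(3 - 4\right) = 2 \cdot 6 \cdot 5 \left(3 - 4\right) = 2 \cdot 30 \left(-1\right) = 60 \left(-1\right) = -60$)
$R 5 \left(-3\right) = - 60 \cdot 5 \left(-3\right) = \left(-60\right) \left(-15\right) = 900$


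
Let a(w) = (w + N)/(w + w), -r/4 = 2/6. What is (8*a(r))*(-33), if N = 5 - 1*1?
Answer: 264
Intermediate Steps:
r = -4/3 (r = -8/6 = -4*⅓ = -4/3 ≈ -1.3333)
N = 4 (N = 5 - 1 = 4)
a(w) = (4 + w)/(2*w) (a(w) = (w + 4)/(w + w) = (4 + w)/((2*w)) = (4 + w)*(1/(2*w)) = (4 + w)/(2*w))
(8*a(r))*(-33) = (8*((4 - 4/3)/(2*(-4/3))))*(-33) = (8*((½)*(-¾)*(8/3)))*(-33) = (8*(-1))*(-33) = -8*(-33) = 264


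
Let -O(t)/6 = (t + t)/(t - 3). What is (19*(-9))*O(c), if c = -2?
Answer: 4104/5 ≈ 820.80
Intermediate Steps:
O(t) = -12*t/(-3 + t) (O(t) = -6*(t + t)/(t - 3) = -6*2*t/(-3 + t) = -12*t/(-3 + t))
(19*(-9))*O(c) = (19*(-9))*(-12*(-2)/(-3 - 2)) = -(-2052)*(-2)/(-5) = -(-2052)*(-2)*(-1)/5 = -171*(-24/5) = 4104/5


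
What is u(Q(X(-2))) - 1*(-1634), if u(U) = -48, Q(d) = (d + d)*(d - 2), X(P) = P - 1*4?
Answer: 1586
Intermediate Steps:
X(P) = -4 + P (X(P) = P - 4 = -4 + P)
Q(d) = 2*d*(-2 + d) (Q(d) = (2*d)*(-2 + d) = 2*d*(-2 + d))
u(Q(X(-2))) - 1*(-1634) = -48 - 1*(-1634) = -48 + 1634 = 1586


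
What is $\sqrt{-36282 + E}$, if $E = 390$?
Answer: $6 i \sqrt{997} \approx 189.45 i$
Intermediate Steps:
$\sqrt{-36282 + E} = \sqrt{-36282 + 390} = \sqrt{-35892} = 6 i \sqrt{997}$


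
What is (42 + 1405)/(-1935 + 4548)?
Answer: 1447/2613 ≈ 0.55377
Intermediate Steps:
(42 + 1405)/(-1935 + 4548) = 1447/2613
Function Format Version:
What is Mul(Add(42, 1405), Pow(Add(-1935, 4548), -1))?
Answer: Rational(1447, 2613) ≈ 0.55377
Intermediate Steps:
Mul(Add(42, 1405), Pow(Add(-1935, 4548), -1)) = Mul(1447, Pow(2613, -1)) = Mul(1447, Rational(1, 2613)) = Rational(1447, 2613)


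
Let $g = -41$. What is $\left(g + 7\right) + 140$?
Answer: $106$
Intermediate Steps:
$\left(g + 7\right) + 140 = \left(-41 + 7\right) + 140 = -34 + 140 = 106$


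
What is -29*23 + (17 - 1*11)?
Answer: -661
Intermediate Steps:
-29*23 + (17 - 1*11) = -667 + (17 - 11) = -667 + 6 = -661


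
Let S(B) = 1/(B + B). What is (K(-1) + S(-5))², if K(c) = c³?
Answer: 121/100 ≈ 1.2100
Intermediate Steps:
S(B) = 1/(2*B)
(K(-1) + S(-5))² = ((-1)³ + (½)/(-5))² = (-1 + (½)*(-⅕))² = (-1 - ⅒)² = (-11/10)² = 121/100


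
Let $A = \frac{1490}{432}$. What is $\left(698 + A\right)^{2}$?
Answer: $\frac{22956189169}{46656} \approx 4.9203 \cdot 10^{5}$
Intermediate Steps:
$A = \frac{745}{216}$ ($A = 1490 \cdot \frac{1}{432} = \frac{745}{216} \approx 3.4491$)
$\left(698 + A\right)^{2} = \left(698 + \frac{745}{216}\right)^{2} = \left(\frac{151513}{216}\right)^{2} = \frac{22956189169}{46656}$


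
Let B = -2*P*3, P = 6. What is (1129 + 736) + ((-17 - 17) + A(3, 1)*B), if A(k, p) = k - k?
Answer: 1831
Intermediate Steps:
A(k, p) = 0
B = -36 (B = -2*6*3 = -12*3 = -36)
(1129 + 736) + ((-17 - 17) + A(3, 1)*B) = (1129 + 736) + ((-17 - 17) + 0*(-36)) = 1865 + (-34 + 0) = 1865 - 34 = 1831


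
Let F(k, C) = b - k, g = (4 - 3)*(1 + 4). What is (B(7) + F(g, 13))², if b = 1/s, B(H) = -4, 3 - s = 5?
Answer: 361/4 ≈ 90.250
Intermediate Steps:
s = -2 (s = 3 - 1*5 = 3 - 5 = -2)
g = 5 (g = 1*5 = 5)
b = -½ (b = 1/(-2) = -½ ≈ -0.50000)
F(k, C) = -½ - k
(B(7) + F(g, 13))² = (-4 + (-½ - 1*5))² = (-4 + (-½ - 5))² = (-4 - 11/2)² = (-19/2)² = 361/4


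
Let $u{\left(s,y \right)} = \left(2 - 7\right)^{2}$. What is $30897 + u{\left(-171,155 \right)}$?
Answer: $30922$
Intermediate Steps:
$u{\left(s,y \right)} = 25$ ($u{\left(s,y \right)} = \left(-5\right)^{2} = 25$)
$30897 + u{\left(-171,155 \right)} = 30897 + 25 = 30922$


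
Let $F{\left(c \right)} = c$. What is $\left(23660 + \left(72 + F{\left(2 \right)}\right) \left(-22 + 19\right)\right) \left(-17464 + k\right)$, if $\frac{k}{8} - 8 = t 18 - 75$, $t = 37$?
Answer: $-297006336$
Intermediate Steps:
$k = 4792$ ($k = 64 + 8 \left(37 \cdot 18 - 75\right) = 64 + 8 \left(666 - 75\right) = 64 + 8 \cdot 591 = 64 + 4728 = 4792$)
$\left(23660 + \left(72 + F{\left(2 \right)}\right) \left(-22 + 19\right)\right) \left(-17464 + k\right) = \left(23660 + \left(72 + 2\right) \left(-22 + 19\right)\right) \left(-17464 + 4792\right) = \left(23660 + 74 \left(-3\right)\right) \left(-12672\right) = \left(23660 - 222\right) \left(-12672\right) = 23438 \left(-12672\right) = -297006336$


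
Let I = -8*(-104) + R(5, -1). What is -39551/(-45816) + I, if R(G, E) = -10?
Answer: 37700303/45816 ≈ 822.86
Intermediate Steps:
I = 822 (I = -8*(-104) - 10 = 832 - 10 = 822)
-39551/(-45816) + I = -39551/(-45816) + 822 = -39551*(-1/45816) + 822 = 39551/45816 + 822 = 37700303/45816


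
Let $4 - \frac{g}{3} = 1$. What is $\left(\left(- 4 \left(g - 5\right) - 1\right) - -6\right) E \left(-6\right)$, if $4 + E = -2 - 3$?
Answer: $-594$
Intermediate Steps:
$g = 9$ ($g = 12 - 3 = 9$)
$E = -9$ ($E = -4 - 5 = -9$)
$\left(\left(- 4 \left(g - 5\right) - 1\right) - -6\right) E \left(-6\right) = \left(\left(- 4 \left(9 - 5\right) - 1\right) - -6\right) \left(-9\right) \left(-6\right) = \left(\left(\left(-4\right) 4 - 1\right) + 6\right) \left(-9\right) \left(-6\right) = \left(\left(-16 - 1\right) + 6\right) \left(-9\right) \left(-6\right) = \left(-17 + 6\right) \left(-9\right) \left(-6\right) = \left(-11\right) \left(-9\right) \left(-6\right) = 99 \left(-6\right) = -594$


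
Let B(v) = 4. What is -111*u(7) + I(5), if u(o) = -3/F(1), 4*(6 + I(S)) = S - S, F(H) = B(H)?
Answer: 309/4 ≈ 77.250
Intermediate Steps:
F(H) = 4
I(S) = -6 (I(S) = -6 + (S - S)/4 = -6 + (1/4)*0 = -6 + 0 = -6)
u(o) = -3/4
-111*u(7) + I(5) = -111*(-3/4) - 6 = 333/4 - 6 = 309/4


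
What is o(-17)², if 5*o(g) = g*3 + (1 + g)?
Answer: 4489/25 ≈ 179.56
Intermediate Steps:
o(g) = ⅕ + 4*g/5 (o(g) = (g*3 + (1 + g))/5 = (3*g + (1 + g))/5 = (1 + 4*g)/5 = ⅕ + 4*g/5)
o(-17)² = (⅕ + (⅘)*(-17))² = (⅕ - 68/5)² = (-67/5)² = 4489/25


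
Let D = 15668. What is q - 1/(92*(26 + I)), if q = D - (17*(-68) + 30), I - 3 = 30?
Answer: 91157831/5428 ≈ 16794.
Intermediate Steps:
I = 33 (I = 3 + 30 = 33)
q = 16794 (q = 15668 - (17*(-68) + 30) = 15668 - (-1156 + 30) = 15668 - 1*(-1126) = 15668 + 1126 = 16794)
q - 1/(92*(26 + I)) = 16794 - 1/(92*(26 + 33)) = 16794 - 1/(92*59) = 16794 - 1/5428 = 91157831/5428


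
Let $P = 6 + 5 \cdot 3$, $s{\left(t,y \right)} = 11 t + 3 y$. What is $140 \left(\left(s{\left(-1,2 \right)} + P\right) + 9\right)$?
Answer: $3500$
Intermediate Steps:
$s{\left(t,y \right)} = 3 y + 11 t$
$P = 21$ ($P = 6 + 15 = 21$)
$140 \left(\left(s{\left(-1,2 \right)} + P\right) + 9\right) = 140 \left(\left(\left(3 \cdot 2 + 11 \left(-1\right)\right) + 21\right) + 9\right) = 140 \left(\left(\left(6 - 11\right) + 21\right) + 9\right) = 140 \left(\left(-5 + 21\right) + 9\right) = 140 \left(16 + 9\right) = 140 \cdot 25 = 3500$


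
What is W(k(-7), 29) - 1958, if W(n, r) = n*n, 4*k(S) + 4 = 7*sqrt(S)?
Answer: -31655/16 - 7*I*sqrt(7)/2 ≈ -1978.4 - 9.2601*I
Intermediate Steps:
k(S) = -1 + 7*sqrt(S)/4 (k(S) = -1 + (7*sqrt(S))/4 = -1 + 7*sqrt(S)/4)
W(n, r) = n**2
W(k(-7), 29) - 1958 = (-1 + 7*sqrt(-7)/4)**2 - 1958 = (-1 + 7*(I*sqrt(7))/4)**2 - 1958 = (-1 + 7*I*sqrt(7)/4)**2 - 1958 = -1958 + (-1 + 7*I*sqrt(7)/4)**2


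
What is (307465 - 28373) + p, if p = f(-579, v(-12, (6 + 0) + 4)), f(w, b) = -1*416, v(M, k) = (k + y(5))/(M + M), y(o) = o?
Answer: 278676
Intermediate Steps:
v(M, k) = (5 + k)/(2*M) (v(M, k) = (k + 5)/(M + M) = (5 + k)/((2*M)) = (5 + k)*(1/(2*M)) = (5 + k)/(2*M))
f(w, b) = -416
p = -416
(307465 - 28373) + p = (307465 - 28373) - 416 = 279092 - 416 = 278676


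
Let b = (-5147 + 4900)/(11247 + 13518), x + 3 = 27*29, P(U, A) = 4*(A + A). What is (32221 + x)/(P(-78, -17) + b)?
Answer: -62866905/259099 ≈ -242.64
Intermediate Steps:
P(U, A) = 8*A (P(U, A) = 4*(2*A) = 8*A)
x = 780 (x = -3 + 27*29 = -3 + 783 = 780)
b = -19/1905 (b = -247/24765 = -247*1/24765 = -19/1905 ≈ -0.0099737)
(32221 + x)/(P(-78, -17) + b) = (32221 + 780)/(8*(-17) - 19/1905) = 33001/(-136 - 19/1905) = 33001/(-259099/1905) = 33001*(-1905/259099) = -62866905/259099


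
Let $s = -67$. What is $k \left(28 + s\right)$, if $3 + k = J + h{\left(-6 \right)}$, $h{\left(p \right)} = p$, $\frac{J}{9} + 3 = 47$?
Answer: $-15093$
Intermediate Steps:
$J = 396$ ($J = -27 + 9 \cdot 47 = -27 + 423 = 396$)
$k = 387$ ($k = -3 + \left(396 - 6\right) = -3 + 390 = 387$)
$k \left(28 + s\right) = 387 \left(28 - 67\right) = 387 \left(-39\right) = -15093$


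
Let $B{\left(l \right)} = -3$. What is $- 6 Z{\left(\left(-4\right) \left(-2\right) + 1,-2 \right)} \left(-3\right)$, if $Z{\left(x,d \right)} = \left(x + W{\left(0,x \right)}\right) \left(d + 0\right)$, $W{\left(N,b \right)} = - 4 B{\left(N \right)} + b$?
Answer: $-1080$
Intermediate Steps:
$W{\left(N,b \right)} = 12 + b$ ($W{\left(N,b \right)} = \left(-4\right) \left(-3\right) + b = 12 + b$)
$Z{\left(x,d \right)} = d \left(12 + 2 x\right)$ ($Z{\left(x,d \right)} = \left(x + \left(12 + x\right)\right) \left(d + 0\right) = \left(12 + 2 x\right) d = d \left(12 + 2 x\right)$)
$- 6 Z{\left(\left(-4\right) \left(-2\right) + 1,-2 \right)} \left(-3\right) = - 6 \cdot 2 \left(-2\right) \left(6 + \left(\left(-4\right) \left(-2\right) + 1\right)\right) \left(-3\right) = - 6 \cdot 2 \left(-2\right) \left(6 + \left(8 + 1\right)\right) \left(-3\right) = - 6 \cdot 2 \left(-2\right) \left(6 + 9\right) \left(-3\right) = - 6 \cdot 2 \left(-2\right) 15 \left(-3\right) = \left(-6\right) \left(-60\right) \left(-3\right) = 360 \left(-3\right) = -1080$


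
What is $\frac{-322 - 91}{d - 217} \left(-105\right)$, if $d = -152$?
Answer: $- \frac{14455}{123} \approx -117.52$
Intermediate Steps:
$\frac{-322 - 91}{d - 217} \left(-105\right) = \frac{-322 - 91}{-152 - 217} \left(-105\right) = - \frac{413}{-369} \left(-105\right) = \left(-413\right) \left(- \frac{1}{369}\right) \left(-105\right) = \frac{413}{369} \left(-105\right) = - \frac{14455}{123}$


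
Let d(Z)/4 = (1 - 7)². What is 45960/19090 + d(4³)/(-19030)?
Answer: 43593492/18164135 ≈ 2.4000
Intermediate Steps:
d(Z) = 144 (d(Z) = 4*(1 - 7)² = 4*(-6)² = 4*36 = 144)
45960/19090 + d(4³)/(-19030) = 45960/19090 + 144/(-19030) = 45960*(1/19090) + 144*(-1/19030) = 4596/1909 - 72/9515 = 43593492/18164135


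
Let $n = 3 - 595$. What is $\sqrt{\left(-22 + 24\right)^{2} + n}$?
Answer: $14 i \sqrt{3} \approx 24.249 i$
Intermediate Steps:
$n = -592$ ($n = 3 - 595 = -592$)
$\sqrt{\left(-22 + 24\right)^{2} + n} = \sqrt{\left(-22 + 24\right)^{2} - 592} = \sqrt{2^{2} - 592} = \sqrt{4 - 592} = \sqrt{-588} = 14 i \sqrt{3}$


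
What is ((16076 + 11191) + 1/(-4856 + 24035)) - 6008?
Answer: 407726362/19179 ≈ 21259.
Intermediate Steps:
((16076 + 11191) + 1/(-4856 + 24035)) - 6008 = (27267 + 1/19179) - 6008 = 522953794/19179 - 6008 = 407726362/19179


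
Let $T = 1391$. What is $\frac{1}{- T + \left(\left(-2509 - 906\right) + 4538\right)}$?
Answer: $- \frac{1}{268} \approx -0.0037313$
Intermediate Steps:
$\frac{1}{- T + \left(\left(-2509 - 906\right) + 4538\right)} = \frac{1}{\left(-1\right) 1391 + \left(\left(-2509 - 906\right) + 4538\right)} = \frac{1}{-1391 + \left(\left(-2509 - 906\right) + 4538\right)} = \frac{1}{-1391 + \left(-3415 + 4538\right)} = \frac{1}{-1391 + 1123} = \frac{1}{-268} = - \frac{1}{268}$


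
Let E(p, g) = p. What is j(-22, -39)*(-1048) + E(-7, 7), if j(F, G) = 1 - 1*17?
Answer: 16761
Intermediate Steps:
j(F, G) = -16 (j(F, G) = 1 - 17 = -16)
j(-22, -39)*(-1048) + E(-7, 7) = -16*(-1048) - 7 = 16768 - 7 = 16761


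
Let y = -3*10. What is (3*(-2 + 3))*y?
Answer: -90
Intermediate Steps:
y = -30
(3*(-2 + 3))*y = (3*(-2 + 3))*(-30) = (3*1)*(-30) = 3*(-30) = -90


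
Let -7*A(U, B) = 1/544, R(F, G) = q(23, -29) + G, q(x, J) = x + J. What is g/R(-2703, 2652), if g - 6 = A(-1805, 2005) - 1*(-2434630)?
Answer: 1030121543/1119552 ≈ 920.12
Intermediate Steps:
q(x, J) = J + x
R(F, G) = -6 + G (R(F, G) = (-29 + 23) + G = -6 + G)
A(U, B) = -1/3808 (A(U, B) = -1/7/544 = -1/7*1/544 = -1/3808)
g = 9271093887/3808 (g = 6 + (-1/3808 - 1*(-2434630)) = 6 + (-1/3808 + 2434630) = 6 + 9271071039/3808 = 9271093887/3808 ≈ 2.4346e+6)
g/R(-2703, 2652) = 9271093887/(3808*(-6 + 2652)) = (9271093887/3808)/2646 = (9271093887/3808)*(1/2646) = 1030121543/1119552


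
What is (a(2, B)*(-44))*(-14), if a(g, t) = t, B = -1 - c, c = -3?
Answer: 1232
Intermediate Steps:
B = 2 (B = -1 - 1*(-3) = -1 + 3 = 2)
(a(2, B)*(-44))*(-14) = (2*(-44))*(-14) = -88*(-14) = 1232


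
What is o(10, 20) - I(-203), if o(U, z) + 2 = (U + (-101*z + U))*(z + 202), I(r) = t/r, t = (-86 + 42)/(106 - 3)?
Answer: -9283637862/20909 ≈ -4.4400e+5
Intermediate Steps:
t = -44/103 ≈ -0.42718
I(r) = -44/(103*r)
o(U, z) = -2 + (202 + z)*(-101*z + 2*U) (o(U, z) = -2 + (U + (-101*z + U))*(z + 202) = -2 + (U + (U - 101*z))*(202 + z) = -2 + (-101*z + 2*U)*(202 + z) = -2 + (202 + z)*(-101*z + 2*U))
o(10, 20) - I(-203) = (-2 - 20402*20 - 101*20² + 404*10 + 2*10*20) - (-44)/(103*(-203)) = (-2 - 408040 - 101*400 + 4040 + 400) - (-44)*(-1)/(103*203) = (-2 - 408040 - 40400 + 4040 + 400) - 1*44/20909 = -444002 - 44/20909 = -9283637862/20909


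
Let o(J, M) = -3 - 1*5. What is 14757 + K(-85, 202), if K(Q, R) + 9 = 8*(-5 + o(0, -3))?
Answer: 14644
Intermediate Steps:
o(J, M) = -8 (o(J, M) = -3 - 5 = -8)
K(Q, R) = -113 (K(Q, R) = -9 + 8*(-5 - 8) = -9 + 8*(-13) = -9 - 104 = -113)
14757 + K(-85, 202) = 14757 - 113 = 14644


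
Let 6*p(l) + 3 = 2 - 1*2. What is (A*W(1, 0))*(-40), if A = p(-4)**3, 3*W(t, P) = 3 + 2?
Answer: 25/3 ≈ 8.3333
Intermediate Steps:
p(l) = -1/2 (p(l) = -1/2 + (2 - 1*2)/6 = -1/2 + (2 - 2)/6 = -1/2 + (1/6)*0 = -1/2 + 0 = -1/2)
W(t, P) = 5/3 (W(t, P) = (3 + 2)/3 = (1/3)*5 = 5/3)
A = -1/8 (A = (-1/2)**3 = -1/8 ≈ -0.12500)
(A*W(1, 0))*(-40) = -1/8*5/3*(-40) = -5/24*(-40) = 25/3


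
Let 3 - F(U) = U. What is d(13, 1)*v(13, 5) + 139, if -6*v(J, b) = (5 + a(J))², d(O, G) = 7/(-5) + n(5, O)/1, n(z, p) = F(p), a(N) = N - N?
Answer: 373/2 ≈ 186.50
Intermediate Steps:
F(U) = 3 - U
a(N) = 0
n(z, p) = 3 - p
d(O, G) = 8/5 - O (d(O, G) = 7/(-5) + (3 - O)/1 = 7*(-⅕) + (3 - O)*1 = -7/5 + (3 - O) = 8/5 - O)
v(J, b) = -25/6 (v(J, b) = -(5 + 0)²/6 = -⅙*5² = -⅙*25 = -25/6)
d(13, 1)*v(13, 5) + 139 = (8/5 - 1*13)*(-25/6) + 139 = (8/5 - 13)*(-25/6) + 139 = -57/5*(-25/6) + 139 = 95/2 + 139 = 373/2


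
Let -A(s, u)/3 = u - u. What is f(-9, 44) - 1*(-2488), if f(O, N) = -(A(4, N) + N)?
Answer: 2444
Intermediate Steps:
A(s, u) = 0 (A(s, u) = -3*(u - u) = -3*0 = 0)
f(O, N) = -N (f(O, N) = -(0 + N) = -N)
f(-9, 44) - 1*(-2488) = -1*44 - 1*(-2488) = -44 + 2488 = 2444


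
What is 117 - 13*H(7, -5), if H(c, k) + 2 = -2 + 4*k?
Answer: 429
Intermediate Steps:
H(c, k) = -4 + 4*k (H(c, k) = -2 + (-2 + 4*k) = -4 + 4*k)
117 - 13*H(7, -5) = 117 - 13*(-4 + 4*(-5)) = 117 - 13*(-4 - 20) = 117 - 13*(-24) = 117 + 312 = 429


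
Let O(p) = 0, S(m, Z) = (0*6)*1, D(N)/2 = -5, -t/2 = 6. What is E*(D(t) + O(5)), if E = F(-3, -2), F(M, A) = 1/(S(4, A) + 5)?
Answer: -2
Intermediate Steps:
t = -12 (t = -2*6 = -12)
D(N) = -10 (D(N) = 2*(-5) = -10)
S(m, Z) = 0 (S(m, Z) = 0*1 = 0)
F(M, A) = 1/5 (F(M, A) = 1/(0 + 5) = 1/5)
E = 1/5 ≈ 0.20000
E*(D(t) + O(5)) = (-10 + 0)/5 = (1/5)*(-10) = -2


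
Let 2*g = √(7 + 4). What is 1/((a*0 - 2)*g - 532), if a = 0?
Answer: -532/283013 + √11/283013 ≈ -0.0018681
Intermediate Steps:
g = √11/2 (g = √(7 + 4)/2 = √11/2 ≈ 1.6583)
1/((a*0 - 2)*g - 532) = 1/((0*0 - 2)*(√11/2) - 532) = 1/((0 - 2)*(√11/2) - 532) = 1/(-√11 - 532) = 1/(-532 - √11)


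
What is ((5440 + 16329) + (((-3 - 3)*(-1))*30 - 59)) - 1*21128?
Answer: 762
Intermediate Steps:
((5440 + 16329) + (((-3 - 3)*(-1))*30 - 59)) - 1*21128 = (21769 + (-6*(-1)*30 - 59)) - 21128 = (21769 + (6*30 - 59)) - 21128 = (21769 + (180 - 59)) - 21128 = (21769 + 121) - 21128 = 21890 - 21128 = 762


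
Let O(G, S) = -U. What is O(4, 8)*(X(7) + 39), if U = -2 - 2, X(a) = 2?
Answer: 164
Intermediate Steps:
U = -4
O(G, S) = 4 (O(G, S) = -1*(-4) = 4)
O(4, 8)*(X(7) + 39) = 4*(2 + 39) = 4*41 = 164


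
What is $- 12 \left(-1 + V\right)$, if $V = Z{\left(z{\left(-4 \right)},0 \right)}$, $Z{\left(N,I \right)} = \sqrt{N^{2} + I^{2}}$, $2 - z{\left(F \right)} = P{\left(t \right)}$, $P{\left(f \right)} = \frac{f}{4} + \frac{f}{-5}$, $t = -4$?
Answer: $- \frac{72}{5} \approx -14.4$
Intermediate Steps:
$P{\left(f \right)} = \frac{f}{20}$ ($P{\left(f \right)} = f \frac{1}{4} + f \left(- \frac{1}{5}\right) = \frac{f}{4} - \frac{f}{5} = \frac{f}{20}$)
$z{\left(F \right)} = \frac{11}{5}$ ($z{\left(F \right)} = 2 - \frac{1}{20} \left(-4\right) = 2 - - \frac{1}{5} = 2 + \frac{1}{5} = \frac{11}{5}$)
$Z{\left(N,I \right)} = \sqrt{I^{2} + N^{2}}$
$V = \frac{11}{5}$ ($V = \sqrt{0^{2} + \left(\frac{11}{5}\right)^{2}} = \sqrt{0 + \frac{121}{25}} = \sqrt{\frac{121}{25}} = \frac{11}{5} \approx 2.2$)
$- 12 \left(-1 + V\right) = - 12 \left(-1 + \frac{11}{5}\right) = \left(-12\right) \frac{6}{5} = - \frac{72}{5}$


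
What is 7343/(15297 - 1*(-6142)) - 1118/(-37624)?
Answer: 150120917/403310468 ≈ 0.37222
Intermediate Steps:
7343/(15297 - 1*(-6142)) - 1118/(-37624) = 7343/(15297 + 6142) - 1118*(-1/37624) = 7343/21439 + 559/18812 = 150120917/403310468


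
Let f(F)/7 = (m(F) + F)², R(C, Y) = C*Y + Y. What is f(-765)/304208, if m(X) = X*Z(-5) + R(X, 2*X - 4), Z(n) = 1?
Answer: 2397401718103/76052 ≈ 3.1523e+7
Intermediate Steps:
R(C, Y) = Y + C*Y
m(X) = X + (1 + X)*(-4 + 2*X) (m(X) = X*1 + (2*X - 4)*(1 + X) = X + (-4 + 2*X)*(1 + X) = X + (1 + X)*(-4 + 2*X))
f(F) = 7*(-4 + 2*F²)² (f(F) = 7*((-4 - F + 2*F²) + F)² = 7*(-4 + 2*F²)²)
f(-765)/304208 = (28*(-2 + (-765)²)²)/304208 = (28*(-2 + 585225)²)*(1/304208) = (28*585223²)*(1/304208) = (28*342485959729)*(1/304208) = 9589606872412*(1/304208) = 2397401718103/76052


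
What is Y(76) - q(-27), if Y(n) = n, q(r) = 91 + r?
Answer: 12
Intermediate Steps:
Y(76) - q(-27) = 76 - (91 - 27) = 76 - 1*64 = 76 - 64 = 12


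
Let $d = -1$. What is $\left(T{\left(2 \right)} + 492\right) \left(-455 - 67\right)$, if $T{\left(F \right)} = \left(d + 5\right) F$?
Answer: $-261000$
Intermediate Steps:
$T{\left(F \right)} = 4 F$ ($T{\left(F \right)} = \left(-1 + 5\right) F = 4 F$)
$\left(T{\left(2 \right)} + 492\right) \left(-455 - 67\right) = \left(4 \cdot 2 + 492\right) \left(-455 - 67\right) = \left(8 + 492\right) \left(-522\right) = 500 \left(-522\right) = -261000$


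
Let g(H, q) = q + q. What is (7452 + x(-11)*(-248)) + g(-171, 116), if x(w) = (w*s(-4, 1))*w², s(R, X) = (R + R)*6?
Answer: -15836540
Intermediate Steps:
s(R, X) = 12*R (s(R, X) = (2*R)*6 = 12*R)
g(H, q) = 2*q
x(w) = -48*w³ (x(w) = (w*(12*(-4)))*w² = (w*(-48))*w² = (-48*w)*w² = -48*w³)
(7452 + x(-11)*(-248)) + g(-171, 116) = (7452 - 48*(-11)³*(-248)) + 2*116 = (7452 - 48*(-1331)*(-248)) + 232 = (7452 + 63888*(-248)) + 232 = (7452 - 15844224) + 232 = -15836772 + 232 = -15836540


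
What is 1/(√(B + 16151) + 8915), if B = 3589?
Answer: 1783/15891497 - 2*√4935/79457485 ≈ 0.00011043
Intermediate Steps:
1/(√(B + 16151) + 8915) = 1/(√(3589 + 16151) + 8915) = 1/(√19740 + 8915) = 1/(2*√4935 + 8915) = 1/(8915 + 2*√4935)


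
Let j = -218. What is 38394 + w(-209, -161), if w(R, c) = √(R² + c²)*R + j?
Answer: 38176 - 209*√69602 ≈ -16963.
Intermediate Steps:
w(R, c) = -218 + R*√(R² + c²) (w(R, c) = √(R² + c²)*R - 218 = R*√(R² + c²) - 218 = -218 + R*√(R² + c²))
38394 + w(-209, -161) = 38394 + (-218 - 209*√((-209)² + (-161)²)) = 38394 + (-218 - 209*√(43681 + 25921)) = 38394 + (-218 - 209*√69602) = 38176 - 209*√69602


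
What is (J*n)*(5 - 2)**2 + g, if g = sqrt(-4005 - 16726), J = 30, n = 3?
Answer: 810 + I*sqrt(20731) ≈ 810.0 + 143.98*I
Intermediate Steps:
g = I*sqrt(20731) (g = sqrt(-20731) = I*sqrt(20731) ≈ 143.98*I)
(J*n)*(5 - 2)**2 + g = (30*3)*(5 - 2)**2 + I*sqrt(20731) = 90*3**2 + I*sqrt(20731) = 90*9 + I*sqrt(20731) = 810 + I*sqrt(20731)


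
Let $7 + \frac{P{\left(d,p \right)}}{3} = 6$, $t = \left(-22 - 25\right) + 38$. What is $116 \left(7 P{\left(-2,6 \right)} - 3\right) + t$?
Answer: $-2793$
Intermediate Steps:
$t = -9$ ($t = -47 + 38 = -9$)
$P{\left(d,p \right)} = -3$ ($P{\left(d,p \right)} = -21 + 3 \cdot 6 = -21 + 18 = -3$)
$116 \left(7 P{\left(-2,6 \right)} - 3\right) + t = 116 \left(7 \left(-3\right) - 3\right) - 9 = 116 \left(-21 - 3\right) - 9 = 116 \left(-24\right) - 9 = -2784 - 9 = -2793$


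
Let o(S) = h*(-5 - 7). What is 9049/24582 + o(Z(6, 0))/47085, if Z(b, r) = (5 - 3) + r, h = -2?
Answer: 142220711/385814490 ≈ 0.36862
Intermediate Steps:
Z(b, r) = 2 + r
o(S) = 24 (o(S) = -2*(-5 - 7) = -2*(-12) = 24)
9049/24582 + o(Z(6, 0))/47085 = 9049/24582 + 24/47085 = 9049*(1/24582) + 24*(1/47085) = 9049/24582 + 8/15695 = 142220711/385814490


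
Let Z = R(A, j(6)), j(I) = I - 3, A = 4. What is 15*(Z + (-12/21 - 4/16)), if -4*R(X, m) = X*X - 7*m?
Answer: 45/7 ≈ 6.4286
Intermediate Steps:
j(I) = -3 + I
R(X, m) = -X²/4 + 7*m/4 (R(X, m) = -(X*X - 7*m)/4 = -(X² - 7*m)/4 = -X²/4 + 7*m/4)
Z = 5/4 (Z = -¼*4² + 7*(-3 + 6)/4 = -¼*16 + (7/4)*3 = -4 + 21/4 = 5/4 ≈ 1.2500)
15*(Z + (-12/21 - 4/16)) = 15*(5/4 + (-12/21 - 4/16)) = 15*(5/4 + (-12*1/21 - 4*1/16)) = 15*(5/4 + (-4/7 - ¼)) = 15*(5/4 - 23/28) = 15*(3/7) = 45/7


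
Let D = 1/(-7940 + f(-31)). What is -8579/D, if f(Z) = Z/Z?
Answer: 68108681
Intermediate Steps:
f(Z) = 1
D = -1/7939 (D = 1/(-7940 + 1) = 1/(-7939) = -1/7939 ≈ -0.00012596)
-8579/D = -8579/(-1/7939) = -8579*(-7939) = 68108681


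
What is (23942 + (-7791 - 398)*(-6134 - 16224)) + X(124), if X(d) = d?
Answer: 183113728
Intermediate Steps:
(23942 + (-7791 - 398)*(-6134 - 16224)) + X(124) = (23942 + (-7791 - 398)*(-6134 - 16224)) + 124 = (23942 - 8189*(-22358)) + 124 = (23942 + 183089662) + 124 = 183113604 + 124 = 183113728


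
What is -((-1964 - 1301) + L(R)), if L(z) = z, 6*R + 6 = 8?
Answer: 9794/3 ≈ 3264.7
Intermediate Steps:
R = 1/3 (R = -1 + (1/6)*8 = -1 + 4/3 = 1/3 ≈ 0.33333)
-((-1964 - 1301) + L(R)) = -((-1964 - 1301) + 1/3) = -(-3265 + 1/3) = -1*(-9794/3) = 9794/3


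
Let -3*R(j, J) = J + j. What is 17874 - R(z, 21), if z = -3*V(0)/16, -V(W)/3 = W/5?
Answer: 17881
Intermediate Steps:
V(W) = -3*W/5
z = 0 (z = -(-9)*0/5/16 = -3*0*(1/16) = 0*(1/16) = 0)
R(j, J) = -J/3 - j/3 (R(j, J) = -(J + j)/3 = -J/3 - j/3)
17874 - R(z, 21) = 17874 - (-⅓*21 - ⅓*0) = 17874 - (-7 + 0) = 17874 - 1*(-7) = 17874 + 7 = 17881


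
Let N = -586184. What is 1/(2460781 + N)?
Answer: 1/1874597 ≈ 5.3345e-7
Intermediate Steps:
1/(2460781 + N) = 1/(2460781 - 586184) = 1/1874597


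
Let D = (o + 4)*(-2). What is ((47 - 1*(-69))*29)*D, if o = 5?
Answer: -60552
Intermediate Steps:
D = -18 (D = (5 + 4)*(-2) = 9*(-2) = -18)
((47 - 1*(-69))*29)*D = ((47 - 1*(-69))*29)*(-18) = ((47 + 69)*29)*(-18) = (116*29)*(-18) = 3364*(-18) = -60552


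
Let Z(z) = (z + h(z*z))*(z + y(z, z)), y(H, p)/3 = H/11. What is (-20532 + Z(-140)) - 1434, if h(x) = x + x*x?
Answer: -752991983226/11 ≈ -6.8454e+10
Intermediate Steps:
y(H, p) = 3*H/11 (y(H, p) = 3*(H/11) = 3*H/11)
h(x) = x + x²
Z(z) = 14*z*(z + z²*(1 + z²))/11 (Z(z) = (z + (z*z)*(1 + z*z))*(z + 3*z/11) = (z + z²*(1 + z²))*(14*z/11) = 14*z*(z + z²*(1 + z²))/11)
(-20532 + Z(-140)) - 1434 = (-20532 + (14/11)*(-140)²*(1 - 140 + (-140)³)) - 1434 = (-20532 + (14/11)*19600*(1 - 140 - 2744000)) - 1434 = (-20532 + (14/11)*19600*(-2744139)) - 1434 = (-20532 - 752991741600/11) - 1434 = -752991967452/11 - 1434 = -752991983226/11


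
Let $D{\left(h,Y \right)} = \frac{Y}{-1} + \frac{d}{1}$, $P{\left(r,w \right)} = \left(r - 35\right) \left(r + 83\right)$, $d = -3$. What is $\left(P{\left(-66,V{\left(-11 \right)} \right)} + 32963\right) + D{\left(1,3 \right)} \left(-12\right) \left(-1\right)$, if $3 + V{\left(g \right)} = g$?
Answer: $31174$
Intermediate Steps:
$V{\left(g \right)} = -3 + g$
$P{\left(r,w \right)} = \left(-35 + r\right) \left(83 + r\right)$
$D{\left(h,Y \right)} = -3 - Y$ ($D{\left(h,Y \right)} = \frac{Y}{-1} - \frac{3}{1} = Y \left(-1\right) - 3 = - Y - 3 = -3 - Y$)
$\left(P{\left(-66,V{\left(-11 \right)} \right)} + 32963\right) + D{\left(1,3 \right)} \left(-12\right) \left(-1\right) = \left(\left(-2905 + \left(-66\right)^{2} + 48 \left(-66\right)\right) + 32963\right) + \left(-3 - 3\right) \left(-12\right) \left(-1\right) = \left(\left(-2905 + 4356 - 3168\right) + 32963\right) + \left(-3 - 3\right) \left(-12\right) \left(-1\right) = \left(-1717 + 32963\right) + \left(-6\right) \left(-12\right) \left(-1\right) = 31246 + 72 \left(-1\right) = 31246 - 72 = 31174$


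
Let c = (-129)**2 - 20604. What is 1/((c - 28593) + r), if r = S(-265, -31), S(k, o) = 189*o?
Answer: -1/38415 ≈ -2.6031e-5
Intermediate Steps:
r = -5859 (r = 189*(-31) = -5859)
c = -3963 (c = 16641 - 20604 = -3963)
1/((c - 28593) + r) = 1/((-3963 - 28593) - 5859) = 1/(-32556 - 5859) = 1/(-38415) = -1/38415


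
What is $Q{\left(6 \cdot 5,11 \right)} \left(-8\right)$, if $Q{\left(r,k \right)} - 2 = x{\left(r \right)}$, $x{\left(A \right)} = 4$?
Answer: $-48$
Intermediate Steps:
$Q{\left(r,k \right)} = 6$ ($Q{\left(r,k \right)} = 2 + 4 = 6$)
$Q{\left(6 \cdot 5,11 \right)} \left(-8\right) = 6 \left(-8\right) = -48$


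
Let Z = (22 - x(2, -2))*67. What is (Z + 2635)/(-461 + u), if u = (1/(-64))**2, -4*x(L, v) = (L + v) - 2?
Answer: -16693248/1888255 ≈ -8.8406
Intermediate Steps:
x(L, v) = 1/2 - L/4 - v/4 (x(L, v) = -((L + v) - 2)/4 = -(-2 + L + v)/4 = 1/2 - L/4 - v/4)
u = 1/4096 (u = (-1/64)**2 = 1/4096 ≈ 0.00024414)
Z = 2881/2 (Z = (22 - (1/2 - 1/4*2 - 1/4*(-2)))*67 = (22 - (1/2 - 1/2 + 1/2))*67 = (22 - 1*1/2)*67 = (22 - 1/2)*67 = (43/2)*67 = 2881/2 ≈ 1440.5)
(Z + 2635)/(-461 + u) = (2881/2 + 2635)/(-461 + 1/4096) = 8151/(2*(-1888255/4096)) = (8151/2)*(-4096/1888255) = -16693248/1888255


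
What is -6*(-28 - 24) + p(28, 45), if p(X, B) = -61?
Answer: 251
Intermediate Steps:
-6*(-28 - 24) + p(28, 45) = -6*(-28 - 24) - 61 = -6*(-52) - 61 = 312 - 61 = 251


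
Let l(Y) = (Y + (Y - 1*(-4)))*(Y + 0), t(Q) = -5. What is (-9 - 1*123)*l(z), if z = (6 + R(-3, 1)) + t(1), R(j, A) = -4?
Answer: -792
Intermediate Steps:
z = -3 (z = (6 - 4) - 5 = 2 - 5 = -3)
l(Y) = Y*(4 + 2*Y) (l(Y) = (Y + (Y + 4))*Y = (Y + (4 + Y))*Y = (4 + 2*Y)*Y = Y*(4 + 2*Y))
(-9 - 1*123)*l(z) = (-9 - 1*123)*(2*(-3)*(2 - 3)) = (-9 - 123)*(2*(-3)*(-1)) = -132*6 = -792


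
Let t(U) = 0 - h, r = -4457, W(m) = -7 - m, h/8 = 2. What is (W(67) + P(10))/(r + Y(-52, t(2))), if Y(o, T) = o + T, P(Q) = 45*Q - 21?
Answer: -71/905 ≈ -0.078453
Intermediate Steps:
h = 16 (h = 8*2 = 16)
P(Q) = -21 + 45*Q
t(U) = -16 (t(U) = 0 - 1*16 = 0 - 16 = -16)
Y(o, T) = T + o
(W(67) + P(10))/(r + Y(-52, t(2))) = ((-7 - 1*67) + (-21 + 45*10))/(-4457 + (-16 - 52)) = ((-7 - 67) + (-21 + 450))/(-4457 - 68) = (-74 + 429)/(-4525) = 355*(-1/4525) = -71/905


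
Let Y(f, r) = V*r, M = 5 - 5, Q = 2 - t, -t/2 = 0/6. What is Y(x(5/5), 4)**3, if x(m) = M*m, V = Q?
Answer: 512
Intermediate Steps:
t = 0 (t = -0/6 = -2*0 = 0)
Q = 2 (Q = 2 - 1*0 = 2 + 0 = 2)
M = 0
V = 2
x(m) = 0 (x(m) = 0*m = 0)
Y(f, r) = 2*r
Y(x(5/5), 4)**3 = (2*4)**3 = 8**3 = 512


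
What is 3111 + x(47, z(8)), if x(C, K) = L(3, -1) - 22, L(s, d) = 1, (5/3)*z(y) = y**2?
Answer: 3090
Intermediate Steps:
z(y) = 3*y**2/5
x(C, K) = -21 (x(C, K) = 1 - 22 = -21)
3111 + x(47, z(8)) = 3111 - 21 = 3090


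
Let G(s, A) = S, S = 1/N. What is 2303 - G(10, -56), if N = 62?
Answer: 142785/62 ≈ 2303.0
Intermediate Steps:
S = 1/62 ≈ 0.016129
G(s, A) = 1/62
2303 - G(10, -56) = 2303 - 1*1/62 = 2303 - 1/62 = 142785/62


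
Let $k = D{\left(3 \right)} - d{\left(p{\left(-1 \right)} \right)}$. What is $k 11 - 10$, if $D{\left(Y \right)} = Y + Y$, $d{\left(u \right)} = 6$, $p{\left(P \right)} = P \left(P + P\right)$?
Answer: $-10$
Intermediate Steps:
$p{\left(P \right)} = 2 P^{2}$ ($p{\left(P \right)} = P 2 P = 2 P^{2}$)
$D{\left(Y \right)} = 2 Y$
$k = 0$ ($k = 2 \cdot 3 - 6 = 6 - 6 = 0$)
$k 11 - 10 = 0 \cdot 11 - 10 = 0 - 10 = -10$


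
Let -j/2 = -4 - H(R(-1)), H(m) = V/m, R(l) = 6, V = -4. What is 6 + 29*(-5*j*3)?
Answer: -2894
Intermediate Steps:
H(m) = -4/m
j = 20/3 (j = -2*(-4 - (-4)/6) = -2*(-4 - 1*(-⅔)) = -2*(-4 + ⅔) = -2*(-10/3) = 20/3 ≈ 6.6667)
6 + 29*(-5*j*3) = 6 + 29*(-5*20/3*3) = 6 + 29*(-100/3*3) = 6 + 29*(-100) = 6 - 2900 = -2894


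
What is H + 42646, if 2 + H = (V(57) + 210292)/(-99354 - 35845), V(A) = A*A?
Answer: 5765212615/135199 ≈ 42642.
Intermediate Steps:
V(A) = A**2
H = -483939/135199 (H = -2 + (57**2 + 210292)/(-99354 - 35845) = -2 + (3249 + 210292)/(-135199) = -2 + 213541*(-1/135199) = -2 - 213541/135199 = -483939/135199 ≈ -3.5795)
H + 42646 = -483939/135199 + 42646 = 5765212615/135199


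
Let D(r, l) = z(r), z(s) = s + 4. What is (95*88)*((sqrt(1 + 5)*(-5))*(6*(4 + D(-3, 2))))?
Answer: -1254000*sqrt(6) ≈ -3.0717e+6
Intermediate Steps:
z(s) = 4 + s
D(r, l) = 4 + r
(95*88)*((sqrt(1 + 5)*(-5))*(6*(4 + D(-3, 2)))) = (95*88)*((sqrt(1 + 5)*(-5))*(6*(4 + (4 - 3)))) = 8360*((sqrt(6)*(-5))*(6*(4 + 1))) = 8360*((-5*sqrt(6))*(6*5)) = 8360*(-5*sqrt(6)*30) = 8360*(-150*sqrt(6)) = -1254000*sqrt(6)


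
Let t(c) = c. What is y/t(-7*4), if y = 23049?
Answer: -23049/28 ≈ -823.18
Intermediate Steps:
y/t(-7*4) = 23049/((-7*4)) = 23049/(-28) = 23049*(-1/28) = -23049/28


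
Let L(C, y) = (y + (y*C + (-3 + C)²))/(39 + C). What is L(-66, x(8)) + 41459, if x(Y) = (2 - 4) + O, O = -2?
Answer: 1114372/27 ≈ 41273.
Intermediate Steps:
x(Y) = -4 (x(Y) = (2 - 4) - 2 = -2 - 2 = -4)
L(C, y) = (y + (-3 + C)² + C*y)/(39 + C) (L(C, y) = (y + (C*y + (-3 + C)²))/(39 + C) = (y + ((-3 + C)² + C*y))/(39 + C) = (y + (-3 + C)² + C*y)/(39 + C))
L(-66, x(8)) + 41459 = (-4 + (-3 - 66)² - 66*(-4))/(39 - 66) + 41459 = (-4 + (-69)² + 264)/(-27) + 41459 = -(-4 + 4761 + 264)/27 + 41459 = -1/27*5021 + 41459 = -5021/27 + 41459 = 1114372/27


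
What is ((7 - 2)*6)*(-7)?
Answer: -210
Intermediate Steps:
((7 - 2)*6)*(-7) = (5*6)*(-7) = 30*(-7) = -210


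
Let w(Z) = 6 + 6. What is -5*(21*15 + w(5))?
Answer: -1635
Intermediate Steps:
w(Z) = 12
-5*(21*15 + w(5)) = -5*(21*15 + 12) = -5*(315 + 12) = -5*327 = -1635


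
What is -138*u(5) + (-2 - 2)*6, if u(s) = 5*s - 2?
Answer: -3198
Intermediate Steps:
u(s) = -2 + 5*s
-138*u(5) + (-2 - 2)*6 = -138*(-2 + 5*5) + (-2 - 2)*6 = -138*(-2 + 25) - 4*6 = -138*23 - 24 = -3174 - 24 = -3198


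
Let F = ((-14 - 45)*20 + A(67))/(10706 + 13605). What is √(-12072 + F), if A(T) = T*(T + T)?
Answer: I*√145605323566/3473 ≈ 109.87*I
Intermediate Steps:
A(T) = 2*T² (A(T) = T*(2*T) = 2*T²)
F = 1114/3473 (F = ((-14 - 45)*20 + 2*67²)/(10706 + 13605) = (-59*20 + 2*4489)/24311 = (-1180 + 8978)*(1/24311) = 7798*(1/24311) = 1114/3473 ≈ 0.32076)
√(-12072 + F) = √(-12072 + 1114/3473) = √(-41924942/3473) = I*√145605323566/3473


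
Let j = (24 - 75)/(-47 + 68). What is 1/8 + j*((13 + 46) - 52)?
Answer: -135/8 ≈ -16.875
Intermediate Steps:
j = -17/7 (j = -51/21 = -51*1/21 = -17/7 ≈ -2.4286)
1/8 + j*((13 + 46) - 52) = 1/8 - 17*((13 + 46) - 52)/7 = ⅛ - 17*(59 - 52)/7 = ⅛ - 17/7*7 = ⅛ - 17 = -135/8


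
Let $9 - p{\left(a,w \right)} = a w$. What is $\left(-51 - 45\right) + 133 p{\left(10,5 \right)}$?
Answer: $-5549$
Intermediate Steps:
$p{\left(a,w \right)} = 9 - a w$
$\left(-51 - 45\right) + 133 p{\left(10,5 \right)} = \left(-51 - 45\right) + 133 \left(9 - 10 \cdot 5\right) = -96 + 133 \left(9 - 50\right) = -96 + 133 \left(-41\right) = -96 - 5453 = -5549$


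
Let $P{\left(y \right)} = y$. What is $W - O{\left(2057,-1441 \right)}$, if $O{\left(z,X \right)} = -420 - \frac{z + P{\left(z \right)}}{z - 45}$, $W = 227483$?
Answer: $\frac{229272475}{1006} \approx 2.2791 \cdot 10^{5}$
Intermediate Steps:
$O{\left(z,X \right)} = -420 - \frac{2 z}{-45 + z}$ ($O{\left(z,X \right)} = -420 - \frac{z + z}{z - 45} = -420 - \frac{2 z}{-45 + z}$)
$W - O{\left(2057,-1441 \right)} = 227483 - \frac{2 \left(9450 - 434027\right)}{-45 + 2057} = 227483 - \frac{2 \left(9450 - 434027\right)}{2012} = 227483 - 2 \cdot \frac{1}{2012} \left(-424577\right) = 227483 - - \frac{424577}{1006} = 227483 + \frac{424577}{1006} = \frac{229272475}{1006}$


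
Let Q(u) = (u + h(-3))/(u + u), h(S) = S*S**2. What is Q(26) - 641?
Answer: -33333/52 ≈ -641.02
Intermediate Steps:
h(S) = S**3
Q(u) = (-27 + u)/(2*u) (Q(u) = (u + (-3)**3)/(u + u) = (u - 27)/((2*u)) = (-27 + u)*(1/(2*u)) = (-27 + u)/(2*u))
Q(26) - 641 = (1/2)*(-27 + 26)/26 - 641 = (1/2)*(1/26)*(-1) - 641 = -1/52 - 641 = -33333/52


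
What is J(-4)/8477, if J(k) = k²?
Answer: 16/8477 ≈ 0.0018875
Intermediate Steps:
J(-4)/8477 = (-4)²/8477 = 16*(1/8477) = 16/8477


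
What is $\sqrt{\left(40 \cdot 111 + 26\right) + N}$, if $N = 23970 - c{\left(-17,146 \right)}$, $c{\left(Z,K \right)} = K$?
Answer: $\sqrt{28290} \approx 168.2$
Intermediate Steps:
$N = 23824$ ($N = 23970 - 146 = 23824$)
$\sqrt{\left(40 \cdot 111 + 26\right) + N} = \sqrt{\left(40 \cdot 111 + 26\right) + 23824} = \sqrt{\left(4440 + 26\right) + 23824} = \sqrt{4466 + 23824} = \sqrt{28290}$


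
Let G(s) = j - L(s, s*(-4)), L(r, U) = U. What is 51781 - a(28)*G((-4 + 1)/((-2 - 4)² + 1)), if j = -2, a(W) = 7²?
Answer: 1920111/37 ≈ 51895.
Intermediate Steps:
a(W) = 49
G(s) = -2 + 4*s (G(s) = -2 - s*(-4) = -2 - (-4)*s = -2 + 4*s)
51781 - a(28)*G((-4 + 1)/((-2 - 4)² + 1)) = 51781 - 49*(-2 + 4*((-4 + 1)/((-2 - 4)² + 1))) = 51781 - 49*(-2 + 4*(-3/((-6)² + 1))) = 51781 - 49*(-2 + 4*(-3/(36 + 1))) = 51781 - 49*(-2 + 4*(-3/37)) = 51781 - 49*(-2 - 12/37) = 51781 - 49*(-86)/37 = 51781 - 1*(-4214/37) = 51781 + 4214/37 = 1920111/37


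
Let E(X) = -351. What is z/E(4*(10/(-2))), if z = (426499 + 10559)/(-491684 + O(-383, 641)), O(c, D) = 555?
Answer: 48562/19154031 ≈ 0.0025353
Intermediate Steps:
z = -437058/491129 (z = (426499 + 10559)/(-491684 + 555) = 437058/(-491129) = 437058*(-1/491129) = -437058/491129 ≈ -0.88990)
z/E(4*(10/(-2))) = -437058/491129/(-351) = -437058/491129*(-1/351) = 48562/19154031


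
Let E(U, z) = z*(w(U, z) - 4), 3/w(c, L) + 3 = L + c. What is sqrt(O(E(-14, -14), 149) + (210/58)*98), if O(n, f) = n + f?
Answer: sqrt(453548197)/899 ≈ 23.689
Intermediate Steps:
w(c, L) = 3/(-3 + L + c) (w(c, L) = 3/(-3 + (L + c)) = 3/(-3 + L + c))
E(U, z) = z*(-4 + 3/(-3 + U + z)) (E(U, z) = z*(3/(-3 + z + U) - 4) = z*(3/(-3 + U + z) - 4) = z*(-4 + 3/(-3 + U + z)))
O(n, f) = f + n
sqrt(O(E(-14, -14), 149) + (210/58)*98) = sqrt((149 - 14*(15 - 4*(-14) - 4*(-14))/(-3 - 14 - 14)) + (210/58)*98) = sqrt((149 - 14*(15 + 56 + 56)/(-31)) + (210*(1/58))*98) = sqrt((149 - 14*(-1/31)*127) + (105/29)*98) = sqrt((149 + 1778/31) + 10290/29) = sqrt(6397/31 + 10290/29) = sqrt(504503/899) = sqrt(453548197)/899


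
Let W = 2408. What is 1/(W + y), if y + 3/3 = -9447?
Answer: -1/7040 ≈ -0.00014205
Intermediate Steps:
y = -9448 (y = -1 - 9447 = -9448)
1/(W + y) = 1/(2408 - 9448) = 1/(-7040) = -1/7040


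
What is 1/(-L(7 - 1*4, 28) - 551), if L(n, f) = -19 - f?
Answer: -1/504 ≈ -0.0019841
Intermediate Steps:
1/(-L(7 - 1*4, 28) - 551) = 1/(-(-19 - 1*28) - 551) = 1/(-(-19 - 28) - 551) = 1/(-1*(-47) - 551) = 1/(47 - 551) = 1/(-504) = -1/504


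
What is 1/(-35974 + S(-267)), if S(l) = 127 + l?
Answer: -1/36114 ≈ -2.7690e-5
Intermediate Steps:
1/(-35974 + S(-267)) = 1/(-35974 + (127 - 267)) = 1/(-35974 - 140) = 1/(-36114) = -1/36114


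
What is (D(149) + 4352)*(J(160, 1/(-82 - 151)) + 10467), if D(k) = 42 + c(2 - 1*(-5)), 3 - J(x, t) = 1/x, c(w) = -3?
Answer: 7355798809/160 ≈ 4.5974e+7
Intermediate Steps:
J(x, t) = 3 - 1/x
D(k) = 39 (D(k) = 42 - 3 = 39)
(D(149) + 4352)*(J(160, 1/(-82 - 151)) + 10467) = (39 + 4352)*((3 - 1/160) + 10467) = 4391*((3 - 1*1/160) + 10467) = 4391*((3 - 1/160) + 10467) = 4391*(479/160 + 10467) = 4391*(1675199/160) = 7355798809/160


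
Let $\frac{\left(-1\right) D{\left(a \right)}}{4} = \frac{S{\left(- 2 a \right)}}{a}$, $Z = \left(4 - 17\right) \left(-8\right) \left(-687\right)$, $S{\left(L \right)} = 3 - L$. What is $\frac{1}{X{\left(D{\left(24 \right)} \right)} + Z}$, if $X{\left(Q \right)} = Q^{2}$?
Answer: $- \frac{4}{285503} \approx -1.401 \cdot 10^{-5}$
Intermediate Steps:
$Z = -71448$ ($Z = \left(-13\right) \left(-8\right) \left(-687\right) = 104 \left(-687\right) = -71448$)
$D{\left(a \right)} = - \frac{4 \left(3 + 2 a\right)}{a}$ ($D{\left(a \right)} = - 4 \frac{3 - - 2 a}{a} = - 4 \frac{3 + 2 a}{a} = - \frac{4 \left(3 + 2 a\right)}{a}$)
$\frac{1}{X{\left(D{\left(24 \right)} \right)} + Z} = \frac{1}{\left(-8 - \frac{12}{24}\right)^{2} - 71448} = \frac{1}{\left(-8 - \frac{1}{2}\right)^{2} - 71448} = \frac{1}{\left(- \frac{17}{2}\right)^{2} - 71448} = \frac{1}{\frac{289}{4} - 71448} = \frac{1}{- \frac{285503}{4}} = - \frac{4}{285503}$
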